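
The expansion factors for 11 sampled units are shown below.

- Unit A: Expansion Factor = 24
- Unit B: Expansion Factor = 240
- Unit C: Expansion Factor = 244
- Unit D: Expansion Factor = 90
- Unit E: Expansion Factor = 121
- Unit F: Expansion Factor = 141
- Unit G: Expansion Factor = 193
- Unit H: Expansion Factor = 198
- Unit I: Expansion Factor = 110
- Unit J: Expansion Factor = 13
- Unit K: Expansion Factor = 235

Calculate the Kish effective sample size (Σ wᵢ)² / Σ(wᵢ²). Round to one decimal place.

Σ wᵢ = 1609
Σ wᵢ² = 304281
n_eff = 1609² / 304281 = 2588881 / 304281 = 8.5081914

8.5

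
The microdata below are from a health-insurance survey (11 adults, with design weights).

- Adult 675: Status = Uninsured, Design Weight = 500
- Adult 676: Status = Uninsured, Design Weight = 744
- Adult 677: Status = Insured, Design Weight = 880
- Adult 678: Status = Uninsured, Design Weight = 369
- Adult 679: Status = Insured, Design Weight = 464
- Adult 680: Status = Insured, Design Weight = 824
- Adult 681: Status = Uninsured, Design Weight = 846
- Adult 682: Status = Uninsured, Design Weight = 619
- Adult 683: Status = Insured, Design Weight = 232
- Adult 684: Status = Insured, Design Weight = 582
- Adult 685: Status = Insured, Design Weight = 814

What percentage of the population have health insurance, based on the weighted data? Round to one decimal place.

55.2

Sum of weights for 'Insured' = 880 + 464 + 824 + 232 + 582 + 814 = 3796
Total weight = 6874
Weighted proportion = 3796 / 6874 = 0.55222578 → 55.222578%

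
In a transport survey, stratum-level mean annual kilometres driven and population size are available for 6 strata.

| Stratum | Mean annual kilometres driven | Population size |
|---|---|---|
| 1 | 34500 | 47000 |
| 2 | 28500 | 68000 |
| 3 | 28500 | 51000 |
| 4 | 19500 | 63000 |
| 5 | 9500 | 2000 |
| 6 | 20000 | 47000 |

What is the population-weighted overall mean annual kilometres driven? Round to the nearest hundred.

Σ Nₕ·x̄ₕ = 34500×47000 + 28500×68000 + 28500×51000 + 19500×63000 + 9500×2000 + 20000×47000
  = 1621500000 + 1938000000 + 1453500000 + 1228500000 + 19000000 + 940000000 = 7200500000
Σ Nₕ = 47000 + 68000 + 51000 + 63000 + 2000 + 47000 = 278000
Overall mean = 7200500000 / 278000 = 25901.079

25900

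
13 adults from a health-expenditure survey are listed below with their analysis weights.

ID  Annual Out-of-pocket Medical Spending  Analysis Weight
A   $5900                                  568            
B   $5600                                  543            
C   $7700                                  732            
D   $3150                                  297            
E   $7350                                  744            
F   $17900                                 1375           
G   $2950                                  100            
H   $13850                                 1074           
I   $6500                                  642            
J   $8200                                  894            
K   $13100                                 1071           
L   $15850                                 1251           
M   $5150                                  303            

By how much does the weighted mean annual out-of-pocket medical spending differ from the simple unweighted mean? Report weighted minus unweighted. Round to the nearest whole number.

2251

Unweighted sum = 113200
Unweighted mean = 113200 / 13 = 8707.6923
Weighted sum = 105137450
Sum of weights = 9594
Weighted mean = 105137450 / 9594 = 10958.667
Difference (weighted minus unweighted) = 2250.9746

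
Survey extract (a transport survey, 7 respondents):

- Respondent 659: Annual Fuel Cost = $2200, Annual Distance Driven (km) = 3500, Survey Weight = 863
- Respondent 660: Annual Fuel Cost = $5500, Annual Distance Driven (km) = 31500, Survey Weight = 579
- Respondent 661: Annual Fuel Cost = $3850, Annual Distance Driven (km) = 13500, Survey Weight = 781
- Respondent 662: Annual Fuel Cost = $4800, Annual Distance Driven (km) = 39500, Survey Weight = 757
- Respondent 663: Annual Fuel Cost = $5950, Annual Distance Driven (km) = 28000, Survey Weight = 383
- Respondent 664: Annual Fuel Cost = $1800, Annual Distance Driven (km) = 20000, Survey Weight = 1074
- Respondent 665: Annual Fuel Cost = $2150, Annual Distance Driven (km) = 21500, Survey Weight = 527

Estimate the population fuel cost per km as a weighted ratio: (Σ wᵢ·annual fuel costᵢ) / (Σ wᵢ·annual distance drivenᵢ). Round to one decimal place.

Σ wᵢ·y = 2200×863 + 5500×579 + 3850×781 + 4800×757 + 5950×383 + 1800×1074 + 2150×527
  = 1898600 + 3184500 + 3006850 + 3633600 + 2278850 + 1933200 + 1133050 = 17068650
Σ wᵢ·x = 105238500
Ratio = 17068650 / 105238500 = 0.16219017

0.2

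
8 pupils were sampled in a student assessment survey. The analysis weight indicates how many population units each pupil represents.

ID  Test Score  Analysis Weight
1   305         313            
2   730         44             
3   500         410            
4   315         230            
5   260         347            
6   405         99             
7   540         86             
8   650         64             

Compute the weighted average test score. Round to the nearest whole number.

Weighted sum = 305×313 + 730×44 + 500×410 + 315×230 + 260×347 + 405×99 + 540×86 + 650×64
  = 623390
Sum of weights = 1593
Weighted mean = 623390 / 1593 = 391.33082

391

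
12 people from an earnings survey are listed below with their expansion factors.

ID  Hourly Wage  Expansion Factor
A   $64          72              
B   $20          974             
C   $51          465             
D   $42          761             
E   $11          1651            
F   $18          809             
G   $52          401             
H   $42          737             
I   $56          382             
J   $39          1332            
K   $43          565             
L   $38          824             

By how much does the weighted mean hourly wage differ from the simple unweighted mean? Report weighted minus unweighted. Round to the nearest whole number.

Unweighted sum = 64 + 20 + 51 + 42 + 11 + 18 + 52 + 42 + 56 + 39 + 43 + 38 = 476
Unweighted mean = 476 / 12 = 39.666667
Weighted sum = 64×72 + 20×974 + 51×465 + 42×761 + 11×1651 + 18×809 + 52×401 + 42×737 + 56×382 + 39×1332 + 43×565 + 38×824
  = 293241
Sum of weights = 72 + 974 + 465 + 761 + 1651 + 809 + 401 + 737 + 382 + 1332 + 565 + 824 = 8973
Weighted mean = 293241 / 8973 = 32.680374
Difference (weighted minus unweighted) = -6.9862922

-7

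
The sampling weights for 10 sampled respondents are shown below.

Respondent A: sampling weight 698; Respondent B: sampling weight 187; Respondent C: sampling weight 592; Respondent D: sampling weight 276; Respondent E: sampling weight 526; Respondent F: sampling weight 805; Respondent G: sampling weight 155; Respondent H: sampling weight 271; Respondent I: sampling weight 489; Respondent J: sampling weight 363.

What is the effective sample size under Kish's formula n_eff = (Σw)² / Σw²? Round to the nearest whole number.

8

Σ wᵢ = 698 + 187 + 592 + 276 + 526 + 805 + 155 + 271 + 489 + 363 = 4362
Σ wᵢ² = 487204 + 34969 + 350464 + 76176 + 276676 + 648025 + 24025 + 73441 + 239121 + 131769 = 2341870
n_eff = 4362² / 2341870 = 19027044 / 2341870 = 8.1247226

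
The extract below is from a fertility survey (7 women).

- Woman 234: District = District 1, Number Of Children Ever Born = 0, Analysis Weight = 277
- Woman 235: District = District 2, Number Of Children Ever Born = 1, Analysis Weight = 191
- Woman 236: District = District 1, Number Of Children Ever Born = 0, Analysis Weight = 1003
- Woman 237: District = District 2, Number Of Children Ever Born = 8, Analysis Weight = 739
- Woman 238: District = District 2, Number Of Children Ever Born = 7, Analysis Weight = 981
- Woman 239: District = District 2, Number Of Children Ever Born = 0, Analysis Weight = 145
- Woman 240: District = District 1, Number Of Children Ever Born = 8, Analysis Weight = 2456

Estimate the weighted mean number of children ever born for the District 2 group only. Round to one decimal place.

6.3

District 2 rows: 235, 237, 238, 239
Weighted sum = 1×191 + 8×739 + 7×981 + 0×145
  = 191 + 5912 + 6867 + 0 = 12970
Sum of weights = 191 + 739 + 981 + 145 = 2056
Weighted mean = 12970 / 2056 = 6.3083658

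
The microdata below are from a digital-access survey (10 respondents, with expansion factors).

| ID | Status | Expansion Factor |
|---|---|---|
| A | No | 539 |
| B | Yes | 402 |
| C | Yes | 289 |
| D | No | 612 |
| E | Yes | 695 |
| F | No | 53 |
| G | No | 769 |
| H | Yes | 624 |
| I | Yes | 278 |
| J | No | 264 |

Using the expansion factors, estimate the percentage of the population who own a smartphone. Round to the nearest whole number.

Sum of weights for 'Yes' = 402 + 289 + 695 + 624 + 278 = 2288
Total weight = 4525
Weighted proportion = 2288 / 4525 = 0.50563536 → 50.563536%

51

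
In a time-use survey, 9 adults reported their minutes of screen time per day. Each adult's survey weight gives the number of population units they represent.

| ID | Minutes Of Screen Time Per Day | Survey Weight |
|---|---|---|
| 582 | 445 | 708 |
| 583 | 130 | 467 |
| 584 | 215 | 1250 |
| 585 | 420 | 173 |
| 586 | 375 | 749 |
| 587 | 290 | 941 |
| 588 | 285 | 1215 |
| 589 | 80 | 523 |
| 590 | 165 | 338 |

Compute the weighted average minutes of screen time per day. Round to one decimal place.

269.5

Weighted sum = 445×708 + 130×467 + 215×1250 + 420×173 + 375×749 + 290×941 + 285×1215 + 80×523 + 165×338
  = 1714830
Sum of weights = 6364
Weighted mean = 1714830 / 6364 = 269.45789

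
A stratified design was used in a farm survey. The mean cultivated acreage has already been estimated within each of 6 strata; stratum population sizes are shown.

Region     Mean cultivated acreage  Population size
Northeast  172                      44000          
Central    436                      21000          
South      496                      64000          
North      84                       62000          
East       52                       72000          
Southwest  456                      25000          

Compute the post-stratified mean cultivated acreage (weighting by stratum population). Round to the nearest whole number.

Σ Nₕ·x̄ₕ = 172×44000 + 436×21000 + 496×64000 + 84×62000 + 52×72000 + 456×25000
  = 7568000 + 9156000 + 31744000 + 5208000 + 3744000 + 11400000 = 68820000
Σ Nₕ = 44000 + 21000 + 64000 + 62000 + 72000 + 25000 = 288000
Overall mean = 68820000 / 288000 = 238.95833

239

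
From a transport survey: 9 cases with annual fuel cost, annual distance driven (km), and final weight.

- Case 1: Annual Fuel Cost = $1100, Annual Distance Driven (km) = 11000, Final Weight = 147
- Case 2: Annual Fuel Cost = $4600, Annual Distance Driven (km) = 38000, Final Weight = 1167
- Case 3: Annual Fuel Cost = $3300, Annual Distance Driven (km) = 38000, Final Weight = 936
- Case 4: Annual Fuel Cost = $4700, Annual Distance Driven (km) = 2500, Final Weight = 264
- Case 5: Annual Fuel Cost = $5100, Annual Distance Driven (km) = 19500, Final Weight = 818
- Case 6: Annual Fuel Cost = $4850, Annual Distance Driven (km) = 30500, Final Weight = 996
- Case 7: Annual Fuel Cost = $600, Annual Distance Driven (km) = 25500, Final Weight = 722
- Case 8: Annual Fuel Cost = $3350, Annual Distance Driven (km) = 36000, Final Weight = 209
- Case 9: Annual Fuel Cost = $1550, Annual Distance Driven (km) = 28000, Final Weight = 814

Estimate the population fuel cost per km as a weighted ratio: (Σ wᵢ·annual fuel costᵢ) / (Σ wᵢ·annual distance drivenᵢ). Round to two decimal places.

Σ wᵢ·y = 1100×147 + 4600×1167 + 3300×936 + 4700×264 + 5100×818 + 4850×996 + 600×722 + 3350×209 + 1550×814
  = 161700 + 5368200 + 3088800 + 1240800 + 4171800 + 4830600 + 433200 + 700150 + 1261700 = 21256950
Σ wᵢ·x = 11000×147 + 38000×1167 + 38000×936 + 2500×264 + 19500×818 + 30500×996 + 25500×722 + 36000×209 + 28000×814
  = 1617000 + 44346000 + 35568000 + 660000 + 15951000 + 30378000 + 18411000 + 7524000 + 22792000 = 177247000
Ratio = 21256950 / 177247000 = 0.1199284

0.12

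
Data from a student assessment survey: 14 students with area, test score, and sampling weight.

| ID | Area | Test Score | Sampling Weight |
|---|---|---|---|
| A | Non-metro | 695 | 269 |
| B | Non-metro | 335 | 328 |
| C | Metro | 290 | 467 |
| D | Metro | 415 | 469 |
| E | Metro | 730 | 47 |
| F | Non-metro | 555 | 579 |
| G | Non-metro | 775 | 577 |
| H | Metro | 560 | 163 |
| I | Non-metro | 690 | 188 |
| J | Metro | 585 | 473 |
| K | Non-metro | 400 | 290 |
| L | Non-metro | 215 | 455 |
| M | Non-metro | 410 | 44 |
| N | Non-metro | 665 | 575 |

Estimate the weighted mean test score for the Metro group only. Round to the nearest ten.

Metro rows: C, D, E, H, J
Weighted sum = 290×467 + 415×469 + 730×47 + 560×163 + 585×473
  = 732360
Sum of weights = 467 + 469 + 47 + 163 + 473 = 1619
Weighted mean = 732360 / 1619 = 452.3533

450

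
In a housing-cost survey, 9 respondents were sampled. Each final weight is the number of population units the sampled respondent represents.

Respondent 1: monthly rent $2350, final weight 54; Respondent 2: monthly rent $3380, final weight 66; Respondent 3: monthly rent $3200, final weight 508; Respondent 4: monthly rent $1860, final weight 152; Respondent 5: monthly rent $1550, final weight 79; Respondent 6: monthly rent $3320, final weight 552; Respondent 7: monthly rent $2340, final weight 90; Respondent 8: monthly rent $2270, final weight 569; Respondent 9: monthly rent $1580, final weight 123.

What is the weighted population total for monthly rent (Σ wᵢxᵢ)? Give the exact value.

5909960

Weighted total = 2350×54 + 3380×66 + 3200×508 + 1860×152 + 1550×79 + 3320×552 + 2340×90 + 2270×569 + 1580×123
  = 126900 + 223080 + 1625600 + 282720 + 122450 + 1832640 + 210600 + 1291630 + 194340 = 5909960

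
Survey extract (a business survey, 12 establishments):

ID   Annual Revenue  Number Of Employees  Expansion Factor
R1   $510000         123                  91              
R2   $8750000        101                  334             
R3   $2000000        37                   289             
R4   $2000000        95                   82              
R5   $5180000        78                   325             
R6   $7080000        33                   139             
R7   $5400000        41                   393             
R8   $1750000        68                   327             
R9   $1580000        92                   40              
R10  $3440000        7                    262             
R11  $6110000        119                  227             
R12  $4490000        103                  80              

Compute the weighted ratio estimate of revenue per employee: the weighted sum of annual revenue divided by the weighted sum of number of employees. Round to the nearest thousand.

68000

Σ wᵢ·y = 510000×91 + 8750000×334 + 2000000×289 + 2000000×82 + 5180000×325 + 7080000×139 + 5400000×393 + 1750000×327 + 1580000×40 + 3440000×262 + 6110000×227 + 4490000×80
  = 11783630000
Σ wᵢ·x = 123×91 + 101×334 + 37×289 + 95×82 + 78×325 + 33×139 + 41×393 + 68×327 + 92×40 + 7×262 + 119×227 + 103×80
  = 11193 + 33734 + 10693 + 7790 + 25350 + 4587 + 16113 + 22236 + 3680 + 1834 + 27013 + 8240 = 172463
Ratio = 11783630000 / 172463 = 68325.554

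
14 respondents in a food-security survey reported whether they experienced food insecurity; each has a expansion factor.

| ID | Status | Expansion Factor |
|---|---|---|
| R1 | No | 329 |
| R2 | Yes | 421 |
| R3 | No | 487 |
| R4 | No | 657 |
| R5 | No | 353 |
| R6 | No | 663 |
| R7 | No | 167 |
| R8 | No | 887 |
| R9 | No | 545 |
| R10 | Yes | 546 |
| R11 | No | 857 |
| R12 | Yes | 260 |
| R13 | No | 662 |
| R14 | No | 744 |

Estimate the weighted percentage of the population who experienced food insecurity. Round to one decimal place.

16.2

Sum of weights for 'Yes' = 421 + 546 + 260 = 1227
Total weight = 7578
Weighted proportion = 1227 / 7578 = 0.16191607 → 16.191607%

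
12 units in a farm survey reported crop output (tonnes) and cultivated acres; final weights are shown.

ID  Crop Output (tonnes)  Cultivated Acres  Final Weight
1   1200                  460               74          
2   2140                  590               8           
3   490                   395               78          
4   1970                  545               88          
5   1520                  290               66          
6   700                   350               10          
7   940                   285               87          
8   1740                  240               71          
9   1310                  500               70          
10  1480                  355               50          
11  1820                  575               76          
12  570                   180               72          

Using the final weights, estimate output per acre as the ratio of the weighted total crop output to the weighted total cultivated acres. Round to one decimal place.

3.3

Σ wᵢ·y = 1200×74 + 2140×8 + 490×78 + 1970×88 + 1520×66 + 700×10 + 940×87 + 1740×71 + 1310×70 + 1480×50 + 1820×76 + 570×72
  = 88800 + 17120 + 38220 + 173360 + 100320 + 7000 + 81780 + 123540 + 91700 + 74000 + 138320 + 41040 = 975200
Σ wᵢ·x = 460×74 + 590×8 + 395×78 + 545×88 + 290×66 + 350×10 + 285×87 + 240×71 + 500×70 + 355×50 + 575×76 + 180×72
  = 34040 + 4720 + 30810 + 47960 + 19140 + 3500 + 24795 + 17040 + 35000 + 17750 + 43700 + 12960 = 291415
Ratio = 975200 / 291415 = 3.3464303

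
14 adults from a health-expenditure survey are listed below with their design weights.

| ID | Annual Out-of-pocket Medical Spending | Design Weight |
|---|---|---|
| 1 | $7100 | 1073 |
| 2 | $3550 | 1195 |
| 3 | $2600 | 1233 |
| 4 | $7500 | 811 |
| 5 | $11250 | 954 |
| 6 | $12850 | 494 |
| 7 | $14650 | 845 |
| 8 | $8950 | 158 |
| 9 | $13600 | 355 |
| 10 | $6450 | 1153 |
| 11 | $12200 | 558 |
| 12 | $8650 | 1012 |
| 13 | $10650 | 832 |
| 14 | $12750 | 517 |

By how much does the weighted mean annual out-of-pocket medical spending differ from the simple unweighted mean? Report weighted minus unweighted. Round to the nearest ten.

-970

Unweighted sum = 132750
Unweighted mean = 132750 / 14 = 9482.1429
Weighted sum = 95301400
Sum of weights = 11190
Weighted mean = 95301400 / 11190 = 8516.6577
Difference (weighted minus unweighted) = -965.48513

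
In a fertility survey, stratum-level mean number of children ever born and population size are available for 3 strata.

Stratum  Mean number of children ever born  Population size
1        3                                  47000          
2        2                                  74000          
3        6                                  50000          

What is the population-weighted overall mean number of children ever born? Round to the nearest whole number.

3

Σ Nₕ·x̄ₕ = 3×47000 + 2×74000 + 6×50000
  = 141000 + 148000 + 300000 = 589000
Σ Nₕ = 47000 + 74000 + 50000 = 171000
Overall mean = 589000 / 171000 = 3.4444444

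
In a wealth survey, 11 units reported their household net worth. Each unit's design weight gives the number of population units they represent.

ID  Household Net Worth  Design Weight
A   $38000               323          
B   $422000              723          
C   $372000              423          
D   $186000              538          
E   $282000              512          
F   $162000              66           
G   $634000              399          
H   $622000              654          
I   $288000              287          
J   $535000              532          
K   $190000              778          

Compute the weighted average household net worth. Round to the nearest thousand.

Weighted sum = 1904730000
Sum of weights = 323 + 723 + 423 + 538 + 512 + 66 + 399 + 654 + 287 + 532 + 778 = 5235
Weighted mean = 1904730000 / 5235 = 363845.27

364000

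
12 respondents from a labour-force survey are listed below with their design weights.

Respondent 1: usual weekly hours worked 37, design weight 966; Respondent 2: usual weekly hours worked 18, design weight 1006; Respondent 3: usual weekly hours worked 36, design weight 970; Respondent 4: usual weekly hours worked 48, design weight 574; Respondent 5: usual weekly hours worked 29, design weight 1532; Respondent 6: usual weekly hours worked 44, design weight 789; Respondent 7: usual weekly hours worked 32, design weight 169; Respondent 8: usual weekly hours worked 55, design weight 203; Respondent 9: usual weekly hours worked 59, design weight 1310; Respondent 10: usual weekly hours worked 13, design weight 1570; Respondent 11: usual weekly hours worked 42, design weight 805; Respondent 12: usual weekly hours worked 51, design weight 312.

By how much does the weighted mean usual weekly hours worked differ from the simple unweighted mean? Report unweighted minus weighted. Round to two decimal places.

3.45

Unweighted sum = 464
Unweighted mean = 464 / 12 = 38.666667
Weighted sum = 37×966 + 18×1006 + 36×970 + 48×574 + 29×1532 + 44×789 + 32×169 + 55×203 + 59×1310 + 13×1570 + 42×805 + 51×312
  = 35742 + 18108 + 34920 + 27552 + 44428 + 34716 + 5408 + 11165 + 77290 + 20410 + 33810 + 15912 = 359461
Sum of weights = 966 + 1006 + 970 + 574 + 1532 + 789 + 169 + 203 + 1310 + 1570 + 805 + 312 = 10206
Weighted mean = 359461 / 10206 = 35.220557
Difference (unweighted minus weighted) = 3.4461101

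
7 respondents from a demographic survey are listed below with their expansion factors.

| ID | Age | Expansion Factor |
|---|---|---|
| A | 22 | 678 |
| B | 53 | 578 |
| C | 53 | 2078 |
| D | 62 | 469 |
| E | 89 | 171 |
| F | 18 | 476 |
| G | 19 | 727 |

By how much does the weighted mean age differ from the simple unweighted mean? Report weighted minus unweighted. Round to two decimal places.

Unweighted sum = 22 + 53 + 53 + 62 + 89 + 18 + 19 = 316
Unweighted mean = 316 / 7 = 45.142857
Weighted sum = 22×678 + 53×578 + 53×2078 + 62×469 + 89×171 + 18×476 + 19×727
  = 222362
Sum of weights = 678 + 578 + 2078 + 469 + 171 + 476 + 727 = 5177
Weighted mean = 222362 / 5177 = 42.951903
Difference (weighted minus unweighted) = -2.1909545

-2.19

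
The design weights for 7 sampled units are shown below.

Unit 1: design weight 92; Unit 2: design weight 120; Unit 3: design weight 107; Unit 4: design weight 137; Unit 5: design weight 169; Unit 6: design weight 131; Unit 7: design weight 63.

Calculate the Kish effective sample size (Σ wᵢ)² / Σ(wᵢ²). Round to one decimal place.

6.5

Σ wᵢ = 92 + 120 + 107 + 137 + 169 + 131 + 63 = 819
Σ wᵢ² = 8464 + 14400 + 11449 + 18769 + 28561 + 17161 + 3969 = 102773
n_eff = 819² / 102773 = 670761 / 102773 = 6.5266266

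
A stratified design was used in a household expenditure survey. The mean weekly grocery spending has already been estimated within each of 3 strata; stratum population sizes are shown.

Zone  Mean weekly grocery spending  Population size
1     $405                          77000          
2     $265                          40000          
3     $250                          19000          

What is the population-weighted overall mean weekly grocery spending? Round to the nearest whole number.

342

Σ Nₕ·x̄ₕ = 405×77000 + 265×40000 + 250×19000
  = 31185000 + 10600000 + 4750000 = 46535000
Σ Nₕ = 136000
Overall mean = 46535000 / 136000 = 342.16912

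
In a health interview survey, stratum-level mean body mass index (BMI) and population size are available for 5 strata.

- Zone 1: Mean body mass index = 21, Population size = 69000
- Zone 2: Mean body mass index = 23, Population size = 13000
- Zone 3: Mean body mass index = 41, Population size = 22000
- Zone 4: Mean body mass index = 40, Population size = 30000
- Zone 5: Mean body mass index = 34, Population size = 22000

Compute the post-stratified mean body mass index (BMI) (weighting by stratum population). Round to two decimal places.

Σ Nₕ·x̄ₕ = 21×69000 + 23×13000 + 41×22000 + 40×30000 + 34×22000
  = 1449000 + 299000 + 902000 + 1200000 + 748000 = 4598000
Σ Nₕ = 156000
Overall mean = 4598000 / 156000 = 29.474359

29.47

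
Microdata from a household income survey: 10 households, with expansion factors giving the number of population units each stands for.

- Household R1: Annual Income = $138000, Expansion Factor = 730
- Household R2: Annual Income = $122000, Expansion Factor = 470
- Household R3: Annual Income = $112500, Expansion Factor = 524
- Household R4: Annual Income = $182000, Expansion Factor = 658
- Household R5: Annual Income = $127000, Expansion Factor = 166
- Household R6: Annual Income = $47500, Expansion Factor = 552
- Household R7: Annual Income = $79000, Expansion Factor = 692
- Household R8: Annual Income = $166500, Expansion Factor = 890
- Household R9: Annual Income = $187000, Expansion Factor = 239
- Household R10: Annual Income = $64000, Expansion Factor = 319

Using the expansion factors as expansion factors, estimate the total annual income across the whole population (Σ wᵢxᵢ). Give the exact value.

652050000

Weighted total = 138000×730 + 122000×470 + 112500×524 + 182000×658 + 127000×166 + 47500×552 + 79000×692 + 166500×890 + 187000×239 + 64000×319
  = 100740000 + 57340000 + 58950000 + 119756000 + 21082000 + 26220000 + 54668000 + 148185000 + 44693000 + 20416000 = 652050000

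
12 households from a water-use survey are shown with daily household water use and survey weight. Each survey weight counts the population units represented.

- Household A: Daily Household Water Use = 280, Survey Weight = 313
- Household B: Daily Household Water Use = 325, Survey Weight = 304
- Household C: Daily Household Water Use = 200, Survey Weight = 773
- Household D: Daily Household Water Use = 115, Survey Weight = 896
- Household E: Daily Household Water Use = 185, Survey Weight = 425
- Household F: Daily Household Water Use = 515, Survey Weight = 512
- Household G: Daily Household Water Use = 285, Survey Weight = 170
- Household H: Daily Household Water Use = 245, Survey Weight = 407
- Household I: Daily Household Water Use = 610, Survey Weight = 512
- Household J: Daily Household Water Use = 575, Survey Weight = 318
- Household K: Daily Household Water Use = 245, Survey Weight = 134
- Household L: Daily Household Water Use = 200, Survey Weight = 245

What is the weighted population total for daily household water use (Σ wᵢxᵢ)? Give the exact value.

Weighted total = 1511550

1511550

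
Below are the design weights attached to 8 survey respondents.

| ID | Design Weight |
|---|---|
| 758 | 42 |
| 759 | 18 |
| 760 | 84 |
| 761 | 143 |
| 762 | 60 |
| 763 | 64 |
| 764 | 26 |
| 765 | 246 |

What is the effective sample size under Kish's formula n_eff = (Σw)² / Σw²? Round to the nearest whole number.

5

Σ wᵢ = 42 + 18 + 84 + 143 + 60 + 64 + 26 + 246 = 683
Σ wᵢ² = 1764 + 324 + 7056 + 20449 + 3600 + 4096 + 676 + 60516 = 98481
n_eff = 683² / 98481 = 466489 / 98481 = 4.7368426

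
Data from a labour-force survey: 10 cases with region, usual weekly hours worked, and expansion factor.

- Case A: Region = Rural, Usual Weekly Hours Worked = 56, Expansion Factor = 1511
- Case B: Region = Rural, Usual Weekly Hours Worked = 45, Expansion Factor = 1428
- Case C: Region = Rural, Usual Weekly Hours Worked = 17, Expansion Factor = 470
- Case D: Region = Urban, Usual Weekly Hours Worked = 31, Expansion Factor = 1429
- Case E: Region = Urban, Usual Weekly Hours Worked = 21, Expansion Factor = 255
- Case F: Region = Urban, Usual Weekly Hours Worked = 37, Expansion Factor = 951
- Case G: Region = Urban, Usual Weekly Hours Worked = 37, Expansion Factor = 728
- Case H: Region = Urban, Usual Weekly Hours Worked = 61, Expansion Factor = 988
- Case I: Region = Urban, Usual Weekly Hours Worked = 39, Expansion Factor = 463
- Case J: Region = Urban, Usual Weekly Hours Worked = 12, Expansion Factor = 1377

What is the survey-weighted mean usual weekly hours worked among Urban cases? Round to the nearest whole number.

33

Urban rows: D, E, F, G, H, I, J
Weighted sum = 31×1429 + 21×255 + 37×951 + 37×728 + 61×988 + 39×463 + 12×1377
  = 206626
Sum of weights = 1429 + 255 + 951 + 728 + 988 + 463 + 1377 = 6191
Weighted mean = 206626 / 6191 = 33.375222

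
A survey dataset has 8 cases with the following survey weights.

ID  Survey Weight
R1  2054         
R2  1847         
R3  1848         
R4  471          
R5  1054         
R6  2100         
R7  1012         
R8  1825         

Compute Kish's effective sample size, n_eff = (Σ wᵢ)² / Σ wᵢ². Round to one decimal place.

7.1

Σ wᵢ = 2054 + 1847 + 1848 + 471 + 1054 + 2100 + 1012 + 1825 = 12211
Σ wᵢ² = 4218916 + 3411409 + 3415104 + 221841 + 1110916 + 4410000 + 1024144 + 3330625 = 21142955
n_eff = 12211² / 21142955 = 149108521 / 21142955 = 7.0523974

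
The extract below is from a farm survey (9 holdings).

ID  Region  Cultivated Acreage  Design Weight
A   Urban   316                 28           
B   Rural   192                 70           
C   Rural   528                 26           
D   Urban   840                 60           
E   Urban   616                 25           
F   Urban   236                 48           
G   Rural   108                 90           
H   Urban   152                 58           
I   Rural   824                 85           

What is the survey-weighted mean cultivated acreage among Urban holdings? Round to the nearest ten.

430

Urban rows: A, D, E, F, H
Weighted sum = 316×28 + 840×60 + 616×25 + 236×48 + 152×58
  = 94792
Sum of weights = 28 + 60 + 25 + 48 + 58 = 219
Weighted mean = 94792 / 219 = 432.84018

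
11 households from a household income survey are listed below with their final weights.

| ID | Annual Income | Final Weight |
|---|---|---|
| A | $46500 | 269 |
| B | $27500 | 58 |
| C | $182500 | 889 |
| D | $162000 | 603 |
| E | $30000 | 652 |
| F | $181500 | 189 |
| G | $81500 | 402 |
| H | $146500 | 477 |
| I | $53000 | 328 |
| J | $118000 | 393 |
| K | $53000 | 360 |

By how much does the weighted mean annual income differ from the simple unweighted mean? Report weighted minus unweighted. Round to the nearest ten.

Unweighted sum = 1082000
Unweighted mean = 1082000 / 11 = 98363.636
Weighted sum = 46500×269 + 27500×58 + 182500×889 + 162000×603 + 30000×652 + 181500×189 + 81500×402 + 146500×477 + 53000×328 + 118000×393 + 53000×360
  = 513377000
Sum of weights = 269 + 58 + 889 + 603 + 652 + 189 + 402 + 477 + 328 + 393 + 360 = 4620
Weighted mean = 513377000 / 4620 = 111120.56
Difference (weighted minus unweighted) = 12756.926

12760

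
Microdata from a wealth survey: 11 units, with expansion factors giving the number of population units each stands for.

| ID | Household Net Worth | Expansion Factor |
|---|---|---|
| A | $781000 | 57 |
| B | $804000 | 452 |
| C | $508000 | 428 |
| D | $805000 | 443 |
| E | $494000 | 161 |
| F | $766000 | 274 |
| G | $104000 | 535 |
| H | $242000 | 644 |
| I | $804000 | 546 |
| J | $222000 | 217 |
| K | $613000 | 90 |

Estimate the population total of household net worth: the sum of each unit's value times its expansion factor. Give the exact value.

Weighted total = 781000×57 + 804000×452 + 508000×428 + 805000×443 + 494000×161 + 766000×274 + 104000×535 + 242000×644 + 804000×546 + 222000×217 + 613000×90
  = 44517000 + 363408000 + 217424000 + 356615000 + 79534000 + 209884000 + 55640000 + 155848000 + 438984000 + 48174000 + 55170000 = 2025198000

2025198000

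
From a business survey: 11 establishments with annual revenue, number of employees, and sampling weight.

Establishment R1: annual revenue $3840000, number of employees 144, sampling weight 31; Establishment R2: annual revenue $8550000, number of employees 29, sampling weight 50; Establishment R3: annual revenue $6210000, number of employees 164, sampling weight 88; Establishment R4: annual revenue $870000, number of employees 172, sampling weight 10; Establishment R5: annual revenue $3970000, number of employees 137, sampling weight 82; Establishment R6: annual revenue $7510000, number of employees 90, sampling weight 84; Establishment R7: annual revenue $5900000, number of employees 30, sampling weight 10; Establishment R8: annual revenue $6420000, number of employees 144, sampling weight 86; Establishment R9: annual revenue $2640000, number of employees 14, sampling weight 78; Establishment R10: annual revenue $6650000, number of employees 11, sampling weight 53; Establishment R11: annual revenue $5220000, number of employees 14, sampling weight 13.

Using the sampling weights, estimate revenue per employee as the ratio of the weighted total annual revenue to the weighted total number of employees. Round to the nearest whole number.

Σ wᵢ·y = 3840000×31 + 8550000×50 + 6210000×88 + 870000×10 + 3970000×82 + 7510000×84 + 5900000×10 + 6420000×86 + 2640000×78 + 6650000×53 + 5220000×13
  = 3295450000
Σ wᵢ·x = 144×31 + 29×50 + 164×88 + 172×10 + 137×82 + 90×84 + 30×10 + 144×86 + 14×78 + 11×53 + 14×13
  = 4464 + 1450 + 14432 + 1720 + 11234 + 7560 + 300 + 12384 + 1092 + 583 + 182 = 55401
Ratio = 3295450000 / 55401 = 59483.583

59484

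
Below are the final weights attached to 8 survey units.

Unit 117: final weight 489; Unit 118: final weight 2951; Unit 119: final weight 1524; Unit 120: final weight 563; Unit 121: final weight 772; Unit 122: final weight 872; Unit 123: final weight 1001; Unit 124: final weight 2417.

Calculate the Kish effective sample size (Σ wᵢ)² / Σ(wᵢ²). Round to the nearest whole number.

Σ wᵢ = 489 + 2951 + 1524 + 563 + 772 + 872 + 1001 + 2417 = 10589
Σ wᵢ² = 239121 + 8708401 + 2322576 + 316969 + 595984 + 760384 + 1002001 + 5841889 = 19787325
n_eff = 10589² / 19787325 = 112126921 / 19787325 = 5.6666033

6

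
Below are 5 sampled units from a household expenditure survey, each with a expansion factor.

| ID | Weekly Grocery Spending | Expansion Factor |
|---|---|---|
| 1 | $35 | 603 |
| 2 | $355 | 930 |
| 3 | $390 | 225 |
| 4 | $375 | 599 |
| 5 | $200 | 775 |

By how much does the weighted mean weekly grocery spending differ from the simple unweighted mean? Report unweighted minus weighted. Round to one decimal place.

9.6

Unweighted sum = 35 + 355 + 390 + 375 + 200 = 1355
Unweighted mean = 1355 / 5 = 271
Weighted sum = 35×603 + 355×930 + 390×225 + 375×599 + 200×775
  = 21105 + 330150 + 87750 + 224625 + 155000 = 818630
Sum of weights = 603 + 930 + 225 + 599 + 775 = 3132
Weighted mean = 818630 / 3132 = 261.37612
Difference (unweighted minus weighted) = 9.6238825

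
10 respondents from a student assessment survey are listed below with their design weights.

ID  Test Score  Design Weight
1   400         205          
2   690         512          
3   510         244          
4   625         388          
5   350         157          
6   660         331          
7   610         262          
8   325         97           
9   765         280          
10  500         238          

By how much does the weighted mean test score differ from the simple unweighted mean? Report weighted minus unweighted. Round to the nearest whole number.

46

Unweighted sum = 400 + 690 + 510 + 625 + 350 + 660 + 610 + 325 + 765 + 500 = 5435
Unweighted mean = 5435 / 10 = 543.5
Weighted sum = 1600175
Sum of weights = 2714
Weighted mean = 1600175 / 2714 = 589.60022
Difference (weighted minus unweighted) = 46.100221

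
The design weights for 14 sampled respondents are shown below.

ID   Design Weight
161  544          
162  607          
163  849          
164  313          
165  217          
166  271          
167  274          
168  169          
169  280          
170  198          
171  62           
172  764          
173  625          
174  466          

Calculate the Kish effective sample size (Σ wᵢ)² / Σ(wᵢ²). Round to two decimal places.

10.53

Σ wᵢ = 5639
Σ wᵢ² = 3020247
n_eff = 5639² / 3020247 = 31798321 / 3020247 = 10.528384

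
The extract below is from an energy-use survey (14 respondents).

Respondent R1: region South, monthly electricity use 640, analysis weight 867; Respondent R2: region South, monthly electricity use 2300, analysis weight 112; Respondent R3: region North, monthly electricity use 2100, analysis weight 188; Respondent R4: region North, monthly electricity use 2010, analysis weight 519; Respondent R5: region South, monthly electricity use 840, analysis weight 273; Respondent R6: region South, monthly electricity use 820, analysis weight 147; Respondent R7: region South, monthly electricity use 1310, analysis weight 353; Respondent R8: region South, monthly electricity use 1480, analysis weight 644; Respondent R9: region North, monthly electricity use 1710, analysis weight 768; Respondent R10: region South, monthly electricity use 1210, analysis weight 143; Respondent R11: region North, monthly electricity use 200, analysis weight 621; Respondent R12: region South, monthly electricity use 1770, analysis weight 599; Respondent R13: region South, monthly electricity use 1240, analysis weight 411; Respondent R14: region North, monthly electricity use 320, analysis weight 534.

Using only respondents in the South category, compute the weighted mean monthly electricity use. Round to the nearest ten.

1220

South rows: R1, R2, R5, R6, R7, R8, R10, R12, R13
Weighted sum = 640×867 + 2300×112 + 840×273 + 820×147 + 1310×353 + 1480×644 + 1210×143 + 1770×599 + 1240×411
  = 554880 + 257600 + 229320 + 120540 + 462430 + 953120 + 173030 + 1060230 + 509640 = 4320790
Sum of weights = 867 + 112 + 273 + 147 + 353 + 644 + 143 + 599 + 411 = 3549
Weighted mean = 4320790 / 3549 = 1217.4669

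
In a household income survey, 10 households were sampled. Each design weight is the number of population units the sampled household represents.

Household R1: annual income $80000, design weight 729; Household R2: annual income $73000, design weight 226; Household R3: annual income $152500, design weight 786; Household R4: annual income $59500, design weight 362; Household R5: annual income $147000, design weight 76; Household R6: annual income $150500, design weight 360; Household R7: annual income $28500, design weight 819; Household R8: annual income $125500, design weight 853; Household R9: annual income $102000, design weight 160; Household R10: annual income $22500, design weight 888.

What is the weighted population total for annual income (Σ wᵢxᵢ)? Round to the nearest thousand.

Weighted total = 448267000

448267000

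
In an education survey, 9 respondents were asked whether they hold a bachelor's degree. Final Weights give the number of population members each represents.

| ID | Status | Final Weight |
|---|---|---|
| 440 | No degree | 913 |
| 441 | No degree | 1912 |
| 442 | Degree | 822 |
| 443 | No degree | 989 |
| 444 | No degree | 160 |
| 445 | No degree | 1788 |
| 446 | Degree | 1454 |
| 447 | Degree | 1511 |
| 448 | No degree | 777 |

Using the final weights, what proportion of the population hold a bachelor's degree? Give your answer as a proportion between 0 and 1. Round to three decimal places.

Sum of weights for 'Degree' = 822 + 1454 + 1511 = 3787
Total weight = 913 + 1912 + 822 + 989 + 160 + 1788 + 1454 + 1511 + 777 = 10326
Weighted proportion = 3787 / 10326 = 0.36674414

0.367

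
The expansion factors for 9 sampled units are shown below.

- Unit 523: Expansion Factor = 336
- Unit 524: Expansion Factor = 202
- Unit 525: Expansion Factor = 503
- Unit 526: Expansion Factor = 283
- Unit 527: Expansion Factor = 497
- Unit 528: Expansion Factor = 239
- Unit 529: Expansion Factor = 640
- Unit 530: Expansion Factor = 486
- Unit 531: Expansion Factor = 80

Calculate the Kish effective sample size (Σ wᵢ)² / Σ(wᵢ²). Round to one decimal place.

7.4

Σ wᵢ = 336 + 202 + 503 + 283 + 497 + 239 + 640 + 486 + 80 = 3266
Σ wᵢ² = 112896 + 40804 + 253009 + 80089 + 247009 + 57121 + 409600 + 236196 + 6400 = 1443124
n_eff = 3266² / 1443124 = 10666756 / 1443124 = 7.3914341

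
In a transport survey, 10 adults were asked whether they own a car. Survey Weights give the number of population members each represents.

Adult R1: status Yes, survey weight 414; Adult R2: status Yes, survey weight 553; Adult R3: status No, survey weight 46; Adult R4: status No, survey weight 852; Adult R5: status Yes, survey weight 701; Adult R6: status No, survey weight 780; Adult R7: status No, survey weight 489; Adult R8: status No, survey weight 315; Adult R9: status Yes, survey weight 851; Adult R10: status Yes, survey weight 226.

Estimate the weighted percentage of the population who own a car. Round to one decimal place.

Sum of weights for 'Yes' = 414 + 553 + 701 + 851 + 226 = 2745
Total weight = 414 + 553 + 46 + 852 + 701 + 780 + 489 + 315 + 851 + 226 = 5227
Weighted proportion = 2745 / 5227 = 0.52515783 → 52.515783%

52.5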